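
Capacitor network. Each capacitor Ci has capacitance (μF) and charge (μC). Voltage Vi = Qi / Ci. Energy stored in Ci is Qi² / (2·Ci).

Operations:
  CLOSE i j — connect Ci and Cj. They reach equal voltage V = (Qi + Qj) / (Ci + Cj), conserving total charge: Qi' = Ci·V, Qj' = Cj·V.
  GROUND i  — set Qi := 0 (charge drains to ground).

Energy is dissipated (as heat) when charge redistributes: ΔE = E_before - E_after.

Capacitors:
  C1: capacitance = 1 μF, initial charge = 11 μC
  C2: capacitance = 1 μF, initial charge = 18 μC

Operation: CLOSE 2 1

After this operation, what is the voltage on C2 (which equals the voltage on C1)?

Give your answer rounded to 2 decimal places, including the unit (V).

Answer: 14.50 V

Derivation:
Initial: C1(1μF, Q=11μC, V=11.00V), C2(1μF, Q=18μC, V=18.00V)
Op 1: CLOSE 2-1: Q_total=29.00, C_total=2.00, V=14.50; Q2=14.50, Q1=14.50; dissipated=12.250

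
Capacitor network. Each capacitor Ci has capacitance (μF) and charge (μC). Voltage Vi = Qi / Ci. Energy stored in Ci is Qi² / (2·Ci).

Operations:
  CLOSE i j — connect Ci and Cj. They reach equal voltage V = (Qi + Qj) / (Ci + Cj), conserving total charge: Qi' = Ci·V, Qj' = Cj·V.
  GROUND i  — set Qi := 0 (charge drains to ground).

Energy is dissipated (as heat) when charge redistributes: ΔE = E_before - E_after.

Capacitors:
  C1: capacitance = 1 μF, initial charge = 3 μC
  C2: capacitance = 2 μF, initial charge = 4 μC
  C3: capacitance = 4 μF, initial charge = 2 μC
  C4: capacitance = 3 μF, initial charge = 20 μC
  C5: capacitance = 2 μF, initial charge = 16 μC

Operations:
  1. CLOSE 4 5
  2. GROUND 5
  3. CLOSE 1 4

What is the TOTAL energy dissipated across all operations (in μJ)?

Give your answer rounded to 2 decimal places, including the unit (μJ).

Answer: 59.52 μJ

Derivation:
Initial: C1(1μF, Q=3μC, V=3.00V), C2(2μF, Q=4μC, V=2.00V), C3(4μF, Q=2μC, V=0.50V), C4(3μF, Q=20μC, V=6.67V), C5(2μF, Q=16μC, V=8.00V)
Op 1: CLOSE 4-5: Q_total=36.00, C_total=5.00, V=7.20; Q4=21.60, Q5=14.40; dissipated=1.067
Op 2: GROUND 5: Q5=0; energy lost=51.840
Op 3: CLOSE 1-4: Q_total=24.60, C_total=4.00, V=6.15; Q1=6.15, Q4=18.45; dissipated=6.615
Total dissipated: 59.522 μJ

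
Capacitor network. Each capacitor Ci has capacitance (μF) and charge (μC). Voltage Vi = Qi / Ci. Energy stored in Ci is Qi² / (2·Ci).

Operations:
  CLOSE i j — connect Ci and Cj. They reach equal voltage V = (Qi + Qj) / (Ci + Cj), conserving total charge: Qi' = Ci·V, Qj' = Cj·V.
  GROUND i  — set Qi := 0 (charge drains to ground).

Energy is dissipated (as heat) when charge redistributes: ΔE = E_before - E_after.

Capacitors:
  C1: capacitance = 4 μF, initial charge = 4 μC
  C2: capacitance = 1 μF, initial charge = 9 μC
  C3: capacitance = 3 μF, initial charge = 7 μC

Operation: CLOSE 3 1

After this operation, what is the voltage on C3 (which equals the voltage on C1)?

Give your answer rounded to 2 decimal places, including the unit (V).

Answer: 1.57 V

Derivation:
Initial: C1(4μF, Q=4μC, V=1.00V), C2(1μF, Q=9μC, V=9.00V), C3(3μF, Q=7μC, V=2.33V)
Op 1: CLOSE 3-1: Q_total=11.00, C_total=7.00, V=1.57; Q3=4.71, Q1=6.29; dissipated=1.524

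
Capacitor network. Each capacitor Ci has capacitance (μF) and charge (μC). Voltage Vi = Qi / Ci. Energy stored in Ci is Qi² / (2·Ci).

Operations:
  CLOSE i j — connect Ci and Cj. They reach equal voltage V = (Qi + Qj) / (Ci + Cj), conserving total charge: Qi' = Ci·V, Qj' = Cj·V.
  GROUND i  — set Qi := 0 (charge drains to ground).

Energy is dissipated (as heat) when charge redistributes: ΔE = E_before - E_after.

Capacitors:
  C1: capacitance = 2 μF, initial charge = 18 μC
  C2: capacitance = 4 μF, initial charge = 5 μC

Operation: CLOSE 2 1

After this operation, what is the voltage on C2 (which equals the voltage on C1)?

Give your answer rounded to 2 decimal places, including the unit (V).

Initial: C1(2μF, Q=18μC, V=9.00V), C2(4μF, Q=5μC, V=1.25V)
Op 1: CLOSE 2-1: Q_total=23.00, C_total=6.00, V=3.83; Q2=15.33, Q1=7.67; dissipated=40.042

Answer: 3.83 V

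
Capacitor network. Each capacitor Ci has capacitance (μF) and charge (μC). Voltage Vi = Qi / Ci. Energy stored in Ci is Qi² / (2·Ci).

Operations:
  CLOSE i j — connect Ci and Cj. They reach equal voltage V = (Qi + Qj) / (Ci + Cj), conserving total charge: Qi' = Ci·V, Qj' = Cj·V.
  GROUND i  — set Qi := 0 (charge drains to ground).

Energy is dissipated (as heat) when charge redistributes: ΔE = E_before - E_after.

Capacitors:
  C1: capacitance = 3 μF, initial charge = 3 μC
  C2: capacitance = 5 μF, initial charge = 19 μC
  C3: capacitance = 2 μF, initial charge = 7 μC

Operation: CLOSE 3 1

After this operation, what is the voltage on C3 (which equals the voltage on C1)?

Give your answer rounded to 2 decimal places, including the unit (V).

Answer: 2.00 V

Derivation:
Initial: C1(3μF, Q=3μC, V=1.00V), C2(5μF, Q=19μC, V=3.80V), C3(2μF, Q=7μC, V=3.50V)
Op 1: CLOSE 3-1: Q_total=10.00, C_total=5.00, V=2.00; Q3=4.00, Q1=6.00; dissipated=3.750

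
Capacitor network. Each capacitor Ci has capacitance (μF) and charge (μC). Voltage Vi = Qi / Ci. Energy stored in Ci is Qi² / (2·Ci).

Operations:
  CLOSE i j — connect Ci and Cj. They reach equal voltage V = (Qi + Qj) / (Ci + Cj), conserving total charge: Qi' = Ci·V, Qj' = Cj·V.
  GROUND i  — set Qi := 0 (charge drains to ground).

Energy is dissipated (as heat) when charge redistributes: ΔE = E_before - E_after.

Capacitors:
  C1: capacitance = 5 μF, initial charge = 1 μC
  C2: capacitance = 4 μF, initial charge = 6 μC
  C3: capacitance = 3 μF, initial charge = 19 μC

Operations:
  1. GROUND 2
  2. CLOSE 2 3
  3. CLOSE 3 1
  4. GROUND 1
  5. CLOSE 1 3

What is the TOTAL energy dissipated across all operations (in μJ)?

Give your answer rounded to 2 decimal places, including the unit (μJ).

Answer: 49.30 μJ

Derivation:
Initial: C1(5μF, Q=1μC, V=0.20V), C2(4μF, Q=6μC, V=1.50V), C3(3μF, Q=19μC, V=6.33V)
Op 1: GROUND 2: Q2=0; energy lost=4.500
Op 2: CLOSE 2-3: Q_total=19.00, C_total=7.00, V=2.71; Q2=10.86, Q3=8.14; dissipated=34.381
Op 3: CLOSE 3-1: Q_total=9.14, C_total=8.00, V=1.14; Q3=3.43, Q1=5.71; dissipated=5.927
Op 4: GROUND 1: Q1=0; energy lost=3.265
Op 5: CLOSE 1-3: Q_total=3.43, C_total=8.00, V=0.43; Q1=2.14, Q3=1.29; dissipated=1.224
Total dissipated: 49.297 μJ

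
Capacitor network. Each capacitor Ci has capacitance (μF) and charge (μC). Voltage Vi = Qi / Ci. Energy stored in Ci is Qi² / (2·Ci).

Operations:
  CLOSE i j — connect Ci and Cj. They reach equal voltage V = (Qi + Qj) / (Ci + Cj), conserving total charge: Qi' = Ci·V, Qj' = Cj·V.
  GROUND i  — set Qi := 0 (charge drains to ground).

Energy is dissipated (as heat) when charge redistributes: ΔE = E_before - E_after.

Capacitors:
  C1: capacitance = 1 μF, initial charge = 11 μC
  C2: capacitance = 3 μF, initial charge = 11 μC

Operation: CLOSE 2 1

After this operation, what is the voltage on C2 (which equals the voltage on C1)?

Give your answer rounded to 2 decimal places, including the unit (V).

Initial: C1(1μF, Q=11μC, V=11.00V), C2(3μF, Q=11μC, V=3.67V)
Op 1: CLOSE 2-1: Q_total=22.00, C_total=4.00, V=5.50; Q2=16.50, Q1=5.50; dissipated=20.167

Answer: 5.50 V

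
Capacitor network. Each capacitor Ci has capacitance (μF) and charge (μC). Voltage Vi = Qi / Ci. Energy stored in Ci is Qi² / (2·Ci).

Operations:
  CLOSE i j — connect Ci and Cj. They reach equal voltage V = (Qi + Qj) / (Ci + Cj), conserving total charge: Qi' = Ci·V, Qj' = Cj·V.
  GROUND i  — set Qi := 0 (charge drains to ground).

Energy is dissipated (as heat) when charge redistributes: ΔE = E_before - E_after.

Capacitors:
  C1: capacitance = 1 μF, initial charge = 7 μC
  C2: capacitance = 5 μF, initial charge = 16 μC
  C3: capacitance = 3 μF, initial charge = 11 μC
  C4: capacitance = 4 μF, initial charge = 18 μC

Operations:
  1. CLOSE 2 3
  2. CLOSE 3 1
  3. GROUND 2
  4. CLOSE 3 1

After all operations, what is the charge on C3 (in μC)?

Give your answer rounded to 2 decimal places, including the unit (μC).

Answer: 12.84 μC

Derivation:
Initial: C1(1μF, Q=7μC, V=7.00V), C2(5μF, Q=16μC, V=3.20V), C3(3μF, Q=11μC, V=3.67V), C4(4μF, Q=18μC, V=4.50V)
Op 1: CLOSE 2-3: Q_total=27.00, C_total=8.00, V=3.38; Q2=16.88, Q3=10.12; dissipated=0.204
Op 2: CLOSE 3-1: Q_total=17.12, C_total=4.00, V=4.28; Q3=12.84, Q1=4.28; dissipated=4.928
Op 3: GROUND 2: Q2=0; energy lost=28.477
Op 4: CLOSE 3-1: Q_total=17.12, C_total=4.00, V=4.28; Q3=12.84, Q1=4.28; dissipated=0.000
Final charges: Q1=4.28, Q2=0.00, Q3=12.84, Q4=18.00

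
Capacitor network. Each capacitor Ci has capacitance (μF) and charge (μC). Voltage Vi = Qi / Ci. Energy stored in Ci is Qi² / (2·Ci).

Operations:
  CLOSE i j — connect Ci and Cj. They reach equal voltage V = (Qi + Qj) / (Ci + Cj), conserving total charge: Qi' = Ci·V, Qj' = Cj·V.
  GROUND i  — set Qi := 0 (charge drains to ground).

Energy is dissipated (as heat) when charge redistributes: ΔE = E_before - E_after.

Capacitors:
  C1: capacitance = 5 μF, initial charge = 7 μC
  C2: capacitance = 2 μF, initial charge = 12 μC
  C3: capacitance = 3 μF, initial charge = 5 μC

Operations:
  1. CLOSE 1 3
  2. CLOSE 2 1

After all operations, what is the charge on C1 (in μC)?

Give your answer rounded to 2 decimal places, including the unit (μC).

Initial: C1(5μF, Q=7μC, V=1.40V), C2(2μF, Q=12μC, V=6.00V), C3(3μF, Q=5μC, V=1.67V)
Op 1: CLOSE 1-3: Q_total=12.00, C_total=8.00, V=1.50; Q1=7.50, Q3=4.50; dissipated=0.067
Op 2: CLOSE 2-1: Q_total=19.50, C_total=7.00, V=2.79; Q2=5.57, Q1=13.93; dissipated=14.464
Final charges: Q1=13.93, Q2=5.57, Q3=4.50

Answer: 13.93 μC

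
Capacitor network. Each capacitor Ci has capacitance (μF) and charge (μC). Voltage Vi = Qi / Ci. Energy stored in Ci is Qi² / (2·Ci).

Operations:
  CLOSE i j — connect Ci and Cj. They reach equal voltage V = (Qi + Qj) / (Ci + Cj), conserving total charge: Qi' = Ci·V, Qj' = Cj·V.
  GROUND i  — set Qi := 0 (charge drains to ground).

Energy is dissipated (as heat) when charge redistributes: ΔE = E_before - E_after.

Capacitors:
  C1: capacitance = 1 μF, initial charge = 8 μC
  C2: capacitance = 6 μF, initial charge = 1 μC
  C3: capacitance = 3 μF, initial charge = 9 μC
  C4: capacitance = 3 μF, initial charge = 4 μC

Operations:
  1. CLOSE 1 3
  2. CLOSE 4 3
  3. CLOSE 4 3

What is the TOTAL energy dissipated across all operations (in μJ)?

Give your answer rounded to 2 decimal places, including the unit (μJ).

Initial: C1(1μF, Q=8μC, V=8.00V), C2(6μF, Q=1μC, V=0.17V), C3(3μF, Q=9μC, V=3.00V), C4(3μF, Q=4μC, V=1.33V)
Op 1: CLOSE 1-3: Q_total=17.00, C_total=4.00, V=4.25; Q1=4.25, Q3=12.75; dissipated=9.375
Op 2: CLOSE 4-3: Q_total=16.75, C_total=6.00, V=2.79; Q4=8.38, Q3=8.38; dissipated=6.380
Op 3: CLOSE 4-3: Q_total=16.75, C_total=6.00, V=2.79; Q4=8.38, Q3=8.38; dissipated=0.000
Total dissipated: 15.755 μJ

Answer: 15.76 μJ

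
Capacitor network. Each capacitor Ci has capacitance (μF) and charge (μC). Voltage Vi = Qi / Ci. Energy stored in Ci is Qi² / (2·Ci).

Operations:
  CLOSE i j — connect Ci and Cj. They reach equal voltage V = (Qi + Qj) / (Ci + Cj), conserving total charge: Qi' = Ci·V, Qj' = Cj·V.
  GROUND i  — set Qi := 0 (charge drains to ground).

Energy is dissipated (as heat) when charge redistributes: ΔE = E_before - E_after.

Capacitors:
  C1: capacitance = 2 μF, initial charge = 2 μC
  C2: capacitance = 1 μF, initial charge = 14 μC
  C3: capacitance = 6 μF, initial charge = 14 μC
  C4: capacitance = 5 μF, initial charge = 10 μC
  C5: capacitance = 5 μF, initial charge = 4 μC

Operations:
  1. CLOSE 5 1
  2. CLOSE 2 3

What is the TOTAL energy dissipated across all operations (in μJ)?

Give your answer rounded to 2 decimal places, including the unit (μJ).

Initial: C1(2μF, Q=2μC, V=1.00V), C2(1μF, Q=14μC, V=14.00V), C3(6μF, Q=14μC, V=2.33V), C4(5μF, Q=10μC, V=2.00V), C5(5μF, Q=4μC, V=0.80V)
Op 1: CLOSE 5-1: Q_total=6.00, C_total=7.00, V=0.86; Q5=4.29, Q1=1.71; dissipated=0.029
Op 2: CLOSE 2-3: Q_total=28.00, C_total=7.00, V=4.00; Q2=4.00, Q3=24.00; dissipated=58.333
Total dissipated: 58.362 μJ

Answer: 58.36 μJ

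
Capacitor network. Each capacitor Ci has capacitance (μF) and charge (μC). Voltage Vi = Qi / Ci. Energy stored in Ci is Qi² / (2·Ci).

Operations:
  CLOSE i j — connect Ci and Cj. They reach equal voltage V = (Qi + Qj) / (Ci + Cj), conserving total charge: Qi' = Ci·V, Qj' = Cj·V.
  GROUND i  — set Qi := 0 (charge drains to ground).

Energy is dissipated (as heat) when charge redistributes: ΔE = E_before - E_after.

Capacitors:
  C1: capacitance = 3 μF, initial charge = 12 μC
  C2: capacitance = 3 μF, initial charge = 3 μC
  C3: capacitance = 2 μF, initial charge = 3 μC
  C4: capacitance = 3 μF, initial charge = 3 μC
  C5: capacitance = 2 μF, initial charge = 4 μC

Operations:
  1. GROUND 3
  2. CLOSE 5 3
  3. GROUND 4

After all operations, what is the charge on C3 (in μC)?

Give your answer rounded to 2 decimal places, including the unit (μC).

Initial: C1(3μF, Q=12μC, V=4.00V), C2(3μF, Q=3μC, V=1.00V), C3(2μF, Q=3μC, V=1.50V), C4(3μF, Q=3μC, V=1.00V), C5(2μF, Q=4μC, V=2.00V)
Op 1: GROUND 3: Q3=0; energy lost=2.250
Op 2: CLOSE 5-3: Q_total=4.00, C_total=4.00, V=1.00; Q5=2.00, Q3=2.00; dissipated=2.000
Op 3: GROUND 4: Q4=0; energy lost=1.500
Final charges: Q1=12.00, Q2=3.00, Q3=2.00, Q4=0.00, Q5=2.00

Answer: 2.00 μC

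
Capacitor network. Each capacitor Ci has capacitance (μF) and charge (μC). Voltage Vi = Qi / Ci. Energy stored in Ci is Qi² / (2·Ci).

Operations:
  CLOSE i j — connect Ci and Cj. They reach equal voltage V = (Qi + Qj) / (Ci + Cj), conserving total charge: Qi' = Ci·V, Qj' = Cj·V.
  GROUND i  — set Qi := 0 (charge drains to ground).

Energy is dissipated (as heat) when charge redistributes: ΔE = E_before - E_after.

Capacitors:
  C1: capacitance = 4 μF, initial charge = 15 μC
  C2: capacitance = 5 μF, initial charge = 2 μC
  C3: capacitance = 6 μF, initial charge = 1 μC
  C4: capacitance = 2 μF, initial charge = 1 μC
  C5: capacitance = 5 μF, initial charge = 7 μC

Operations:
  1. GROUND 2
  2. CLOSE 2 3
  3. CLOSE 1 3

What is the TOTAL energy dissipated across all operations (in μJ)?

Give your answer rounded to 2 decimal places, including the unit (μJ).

Answer: 16.50 μJ

Derivation:
Initial: C1(4μF, Q=15μC, V=3.75V), C2(5μF, Q=2μC, V=0.40V), C3(6μF, Q=1μC, V=0.17V), C4(2μF, Q=1μC, V=0.50V), C5(5μF, Q=7μC, V=1.40V)
Op 1: GROUND 2: Q2=0; energy lost=0.400
Op 2: CLOSE 2-3: Q_total=1.00, C_total=11.00, V=0.09; Q2=0.45, Q3=0.55; dissipated=0.038
Op 3: CLOSE 1-3: Q_total=15.55, C_total=10.00, V=1.55; Q1=6.22, Q3=9.33; dissipated=16.067
Total dissipated: 16.505 μJ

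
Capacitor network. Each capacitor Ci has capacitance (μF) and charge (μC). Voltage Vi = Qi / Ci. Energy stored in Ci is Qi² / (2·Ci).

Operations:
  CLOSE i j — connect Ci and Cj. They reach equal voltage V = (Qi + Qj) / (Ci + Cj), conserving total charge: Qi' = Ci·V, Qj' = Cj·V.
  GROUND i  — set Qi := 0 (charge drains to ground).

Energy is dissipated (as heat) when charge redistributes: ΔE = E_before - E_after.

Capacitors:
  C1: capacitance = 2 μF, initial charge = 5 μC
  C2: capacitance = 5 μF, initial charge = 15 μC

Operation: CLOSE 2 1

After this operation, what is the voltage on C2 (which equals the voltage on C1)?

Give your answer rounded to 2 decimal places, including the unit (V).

Answer: 2.86 V

Derivation:
Initial: C1(2μF, Q=5μC, V=2.50V), C2(5μF, Q=15μC, V=3.00V)
Op 1: CLOSE 2-1: Q_total=20.00, C_total=7.00, V=2.86; Q2=14.29, Q1=5.71; dissipated=0.179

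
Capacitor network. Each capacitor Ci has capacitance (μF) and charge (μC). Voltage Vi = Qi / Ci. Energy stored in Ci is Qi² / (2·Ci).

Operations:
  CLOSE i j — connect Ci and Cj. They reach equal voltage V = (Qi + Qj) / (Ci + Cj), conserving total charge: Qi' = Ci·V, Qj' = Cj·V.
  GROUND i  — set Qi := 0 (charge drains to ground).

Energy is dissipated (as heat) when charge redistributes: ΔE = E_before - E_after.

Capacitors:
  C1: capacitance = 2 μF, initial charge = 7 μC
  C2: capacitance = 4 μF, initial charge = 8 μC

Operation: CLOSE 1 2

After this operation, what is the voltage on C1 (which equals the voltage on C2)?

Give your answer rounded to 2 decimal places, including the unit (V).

Initial: C1(2μF, Q=7μC, V=3.50V), C2(4μF, Q=8μC, V=2.00V)
Op 1: CLOSE 1-2: Q_total=15.00, C_total=6.00, V=2.50; Q1=5.00, Q2=10.00; dissipated=1.500

Answer: 2.50 V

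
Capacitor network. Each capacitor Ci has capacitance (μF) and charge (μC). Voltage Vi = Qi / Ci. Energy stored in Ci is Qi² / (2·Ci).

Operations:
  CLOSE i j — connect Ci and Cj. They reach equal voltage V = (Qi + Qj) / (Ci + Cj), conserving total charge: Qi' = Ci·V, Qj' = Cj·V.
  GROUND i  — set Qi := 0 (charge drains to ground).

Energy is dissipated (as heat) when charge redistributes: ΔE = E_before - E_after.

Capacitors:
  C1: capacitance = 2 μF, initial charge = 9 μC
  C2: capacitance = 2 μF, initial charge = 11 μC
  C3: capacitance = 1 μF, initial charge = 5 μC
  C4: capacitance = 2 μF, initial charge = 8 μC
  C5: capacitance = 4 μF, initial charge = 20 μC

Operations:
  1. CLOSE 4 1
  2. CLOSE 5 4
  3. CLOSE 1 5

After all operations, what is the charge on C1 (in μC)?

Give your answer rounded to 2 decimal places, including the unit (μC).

Initial: C1(2μF, Q=9μC, V=4.50V), C2(2μF, Q=11μC, V=5.50V), C3(1μF, Q=5μC, V=5.00V), C4(2μF, Q=8μC, V=4.00V), C5(4μF, Q=20μC, V=5.00V)
Op 1: CLOSE 4-1: Q_total=17.00, C_total=4.00, V=4.25; Q4=8.50, Q1=8.50; dissipated=0.125
Op 2: CLOSE 5-4: Q_total=28.50, C_total=6.00, V=4.75; Q5=19.00, Q4=9.50; dissipated=0.375
Op 3: CLOSE 1-5: Q_total=27.50, C_total=6.00, V=4.58; Q1=9.17, Q5=18.33; dissipated=0.167
Final charges: Q1=9.17, Q2=11.00, Q3=5.00, Q4=9.50, Q5=18.33

Answer: 9.17 μC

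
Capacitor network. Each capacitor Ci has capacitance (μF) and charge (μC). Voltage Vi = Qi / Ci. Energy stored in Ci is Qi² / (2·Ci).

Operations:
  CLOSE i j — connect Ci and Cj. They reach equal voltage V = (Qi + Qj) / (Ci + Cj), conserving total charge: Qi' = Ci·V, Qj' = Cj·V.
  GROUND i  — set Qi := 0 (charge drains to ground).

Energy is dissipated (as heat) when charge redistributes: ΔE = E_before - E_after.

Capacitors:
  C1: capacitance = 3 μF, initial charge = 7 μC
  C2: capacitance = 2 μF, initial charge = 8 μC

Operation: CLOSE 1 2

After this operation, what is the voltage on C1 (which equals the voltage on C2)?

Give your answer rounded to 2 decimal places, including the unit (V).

Initial: C1(3μF, Q=7μC, V=2.33V), C2(2μF, Q=8μC, V=4.00V)
Op 1: CLOSE 1-2: Q_total=15.00, C_total=5.00, V=3.00; Q1=9.00, Q2=6.00; dissipated=1.667

Answer: 3.00 V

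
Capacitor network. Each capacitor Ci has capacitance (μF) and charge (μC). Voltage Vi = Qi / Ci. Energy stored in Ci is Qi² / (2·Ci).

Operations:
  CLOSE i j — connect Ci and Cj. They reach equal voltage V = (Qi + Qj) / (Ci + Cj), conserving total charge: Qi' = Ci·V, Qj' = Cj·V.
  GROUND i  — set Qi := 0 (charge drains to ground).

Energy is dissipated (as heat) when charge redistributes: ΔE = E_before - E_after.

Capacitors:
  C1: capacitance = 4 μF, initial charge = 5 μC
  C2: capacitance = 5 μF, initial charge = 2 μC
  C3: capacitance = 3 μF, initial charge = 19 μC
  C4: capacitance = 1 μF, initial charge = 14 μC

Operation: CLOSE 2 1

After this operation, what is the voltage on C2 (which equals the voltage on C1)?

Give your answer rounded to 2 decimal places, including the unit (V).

Initial: C1(4μF, Q=5μC, V=1.25V), C2(5μF, Q=2μC, V=0.40V), C3(3μF, Q=19μC, V=6.33V), C4(1μF, Q=14μC, V=14.00V)
Op 1: CLOSE 2-1: Q_total=7.00, C_total=9.00, V=0.78; Q2=3.89, Q1=3.11; dissipated=0.803

Answer: 0.78 V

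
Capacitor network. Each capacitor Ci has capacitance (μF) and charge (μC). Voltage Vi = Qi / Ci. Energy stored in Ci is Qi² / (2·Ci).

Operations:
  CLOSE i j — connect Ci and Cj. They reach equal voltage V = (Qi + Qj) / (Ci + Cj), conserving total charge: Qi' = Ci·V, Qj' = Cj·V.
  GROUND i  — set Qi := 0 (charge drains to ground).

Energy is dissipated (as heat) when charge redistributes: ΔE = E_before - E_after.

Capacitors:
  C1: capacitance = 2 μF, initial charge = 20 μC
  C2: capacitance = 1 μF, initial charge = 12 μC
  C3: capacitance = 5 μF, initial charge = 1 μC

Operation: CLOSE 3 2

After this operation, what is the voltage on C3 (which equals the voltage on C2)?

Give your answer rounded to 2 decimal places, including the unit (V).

Answer: 2.17 V

Derivation:
Initial: C1(2μF, Q=20μC, V=10.00V), C2(1μF, Q=12μC, V=12.00V), C3(5μF, Q=1μC, V=0.20V)
Op 1: CLOSE 3-2: Q_total=13.00, C_total=6.00, V=2.17; Q3=10.83, Q2=2.17; dissipated=58.017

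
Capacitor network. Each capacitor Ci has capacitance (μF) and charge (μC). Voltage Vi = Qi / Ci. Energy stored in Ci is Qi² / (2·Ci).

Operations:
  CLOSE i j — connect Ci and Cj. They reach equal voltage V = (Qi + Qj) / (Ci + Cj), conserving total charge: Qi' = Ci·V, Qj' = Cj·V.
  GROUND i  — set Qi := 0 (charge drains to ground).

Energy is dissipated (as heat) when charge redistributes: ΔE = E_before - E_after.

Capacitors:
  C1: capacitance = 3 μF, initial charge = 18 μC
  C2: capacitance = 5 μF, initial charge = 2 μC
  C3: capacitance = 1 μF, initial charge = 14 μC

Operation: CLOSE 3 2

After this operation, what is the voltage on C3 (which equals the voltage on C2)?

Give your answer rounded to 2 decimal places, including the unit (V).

Initial: C1(3μF, Q=18μC, V=6.00V), C2(5μF, Q=2μC, V=0.40V), C3(1μF, Q=14μC, V=14.00V)
Op 1: CLOSE 3-2: Q_total=16.00, C_total=6.00, V=2.67; Q3=2.67, Q2=13.33; dissipated=77.067

Answer: 2.67 V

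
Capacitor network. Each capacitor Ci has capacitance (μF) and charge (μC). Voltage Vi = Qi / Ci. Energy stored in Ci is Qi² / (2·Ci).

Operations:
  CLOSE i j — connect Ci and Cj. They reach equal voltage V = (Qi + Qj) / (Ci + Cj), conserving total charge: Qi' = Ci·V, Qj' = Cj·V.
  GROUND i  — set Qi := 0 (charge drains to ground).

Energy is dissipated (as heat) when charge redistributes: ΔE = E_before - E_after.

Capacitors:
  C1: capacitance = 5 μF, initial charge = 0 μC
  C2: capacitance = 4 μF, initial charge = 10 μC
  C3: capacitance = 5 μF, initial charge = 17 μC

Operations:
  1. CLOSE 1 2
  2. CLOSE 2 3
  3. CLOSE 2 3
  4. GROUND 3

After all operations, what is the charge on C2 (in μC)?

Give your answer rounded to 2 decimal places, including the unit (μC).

Answer: 9.53 μC

Derivation:
Initial: C1(5μF, Q=0μC, V=0.00V), C2(4μF, Q=10μC, V=2.50V), C3(5μF, Q=17μC, V=3.40V)
Op 1: CLOSE 1-2: Q_total=10.00, C_total=9.00, V=1.11; Q1=5.56, Q2=4.44; dissipated=6.944
Op 2: CLOSE 2-3: Q_total=21.44, C_total=9.00, V=2.38; Q2=9.53, Q3=11.91; dissipated=5.821
Op 3: CLOSE 2-3: Q_total=21.44, C_total=9.00, V=2.38; Q2=9.53, Q3=11.91; dissipated=0.000
Op 4: GROUND 3: Q3=0; energy lost=14.193
Final charges: Q1=5.56, Q2=9.53, Q3=0.00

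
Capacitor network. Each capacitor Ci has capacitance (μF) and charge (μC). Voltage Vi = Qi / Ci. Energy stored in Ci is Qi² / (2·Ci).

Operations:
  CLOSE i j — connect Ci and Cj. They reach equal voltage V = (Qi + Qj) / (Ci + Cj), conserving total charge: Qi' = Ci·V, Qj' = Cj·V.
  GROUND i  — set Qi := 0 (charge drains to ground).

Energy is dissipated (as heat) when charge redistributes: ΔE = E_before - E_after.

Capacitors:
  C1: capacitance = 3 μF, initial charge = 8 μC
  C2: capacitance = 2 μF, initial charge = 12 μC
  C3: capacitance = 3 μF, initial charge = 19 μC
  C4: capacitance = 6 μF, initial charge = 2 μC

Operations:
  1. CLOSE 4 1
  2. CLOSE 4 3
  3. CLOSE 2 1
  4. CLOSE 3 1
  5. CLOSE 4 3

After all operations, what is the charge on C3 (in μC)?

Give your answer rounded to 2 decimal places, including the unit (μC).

Initial: C1(3μF, Q=8μC, V=2.67V), C2(2μF, Q=12μC, V=6.00V), C3(3μF, Q=19μC, V=6.33V), C4(6μF, Q=2μC, V=0.33V)
Op 1: CLOSE 4-1: Q_total=10.00, C_total=9.00, V=1.11; Q4=6.67, Q1=3.33; dissipated=5.444
Op 2: CLOSE 4-3: Q_total=25.67, C_total=9.00, V=2.85; Q4=17.11, Q3=8.56; dissipated=27.272
Op 3: CLOSE 2-1: Q_total=15.33, C_total=5.00, V=3.07; Q2=6.13, Q1=9.20; dissipated=14.341
Op 4: CLOSE 3-1: Q_total=17.76, C_total=6.00, V=2.96; Q3=8.88, Q1=8.88; dissipated=0.035
Op 5: CLOSE 4-3: Q_total=25.99, C_total=9.00, V=2.89; Q4=17.33, Q3=8.66; dissipated=0.012
Final charges: Q1=8.88, Q2=6.13, Q3=8.66, Q4=17.33

Answer: 8.66 μC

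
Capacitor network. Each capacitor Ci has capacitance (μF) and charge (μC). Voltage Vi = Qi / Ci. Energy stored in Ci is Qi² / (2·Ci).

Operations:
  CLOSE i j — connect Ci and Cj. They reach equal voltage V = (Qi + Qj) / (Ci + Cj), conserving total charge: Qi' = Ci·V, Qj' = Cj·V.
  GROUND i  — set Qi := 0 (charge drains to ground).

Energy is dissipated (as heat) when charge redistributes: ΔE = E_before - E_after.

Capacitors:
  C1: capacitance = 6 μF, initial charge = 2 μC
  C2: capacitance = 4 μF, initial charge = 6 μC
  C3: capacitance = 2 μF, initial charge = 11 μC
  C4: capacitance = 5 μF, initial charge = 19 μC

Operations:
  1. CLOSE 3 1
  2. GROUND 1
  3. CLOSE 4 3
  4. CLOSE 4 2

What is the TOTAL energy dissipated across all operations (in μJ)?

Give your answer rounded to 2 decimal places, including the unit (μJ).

Answer: 34.45 μJ

Derivation:
Initial: C1(6μF, Q=2μC, V=0.33V), C2(4μF, Q=6μC, V=1.50V), C3(2μF, Q=11μC, V=5.50V), C4(5μF, Q=19μC, V=3.80V)
Op 1: CLOSE 3-1: Q_total=13.00, C_total=8.00, V=1.62; Q3=3.25, Q1=9.75; dissipated=20.021
Op 2: GROUND 1: Q1=0; energy lost=7.922
Op 3: CLOSE 4-3: Q_total=22.25, C_total=7.00, V=3.18; Q4=15.89, Q3=6.36; dissipated=3.379
Op 4: CLOSE 4-2: Q_total=21.89, C_total=9.00, V=2.43; Q4=12.16, Q2=9.73; dissipated=3.131
Total dissipated: 34.452 μJ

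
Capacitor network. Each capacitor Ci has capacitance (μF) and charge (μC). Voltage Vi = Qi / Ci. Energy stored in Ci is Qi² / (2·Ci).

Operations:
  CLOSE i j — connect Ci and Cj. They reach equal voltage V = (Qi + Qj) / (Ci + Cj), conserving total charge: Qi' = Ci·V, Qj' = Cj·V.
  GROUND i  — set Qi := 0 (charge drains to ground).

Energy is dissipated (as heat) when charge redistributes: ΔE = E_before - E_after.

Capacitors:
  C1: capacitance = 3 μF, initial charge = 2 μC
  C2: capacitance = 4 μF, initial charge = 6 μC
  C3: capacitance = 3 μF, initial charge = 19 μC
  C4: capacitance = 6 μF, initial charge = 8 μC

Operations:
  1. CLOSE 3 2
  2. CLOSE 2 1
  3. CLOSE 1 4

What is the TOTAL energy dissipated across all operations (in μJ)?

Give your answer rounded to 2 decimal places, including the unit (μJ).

Initial: C1(3μF, Q=2μC, V=0.67V), C2(4μF, Q=6μC, V=1.50V), C3(3μF, Q=19μC, V=6.33V), C4(6μF, Q=8μC, V=1.33V)
Op 1: CLOSE 3-2: Q_total=25.00, C_total=7.00, V=3.57; Q3=10.71, Q2=14.29; dissipated=20.024
Op 2: CLOSE 2-1: Q_total=16.29, C_total=7.00, V=2.33; Q2=9.31, Q1=6.98; dissipated=7.232
Op 3: CLOSE 1-4: Q_total=14.98, C_total=9.00, V=1.66; Q1=4.99, Q4=9.99; dissipated=0.986
Total dissipated: 28.243 μJ

Answer: 28.24 μJ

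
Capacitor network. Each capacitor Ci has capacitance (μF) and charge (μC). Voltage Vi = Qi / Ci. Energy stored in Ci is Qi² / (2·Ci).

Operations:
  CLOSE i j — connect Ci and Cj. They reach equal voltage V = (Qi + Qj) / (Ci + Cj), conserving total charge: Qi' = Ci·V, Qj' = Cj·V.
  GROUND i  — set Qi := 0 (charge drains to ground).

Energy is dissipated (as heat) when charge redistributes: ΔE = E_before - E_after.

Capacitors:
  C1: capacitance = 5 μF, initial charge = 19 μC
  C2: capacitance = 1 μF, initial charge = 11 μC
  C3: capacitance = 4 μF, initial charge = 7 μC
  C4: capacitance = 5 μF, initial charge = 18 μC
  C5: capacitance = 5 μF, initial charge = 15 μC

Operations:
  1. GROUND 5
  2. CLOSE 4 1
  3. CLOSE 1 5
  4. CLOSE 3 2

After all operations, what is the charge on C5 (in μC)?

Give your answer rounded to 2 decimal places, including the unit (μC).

Initial: C1(5μF, Q=19μC, V=3.80V), C2(1μF, Q=11μC, V=11.00V), C3(4μF, Q=7μC, V=1.75V), C4(5μF, Q=18μC, V=3.60V), C5(5μF, Q=15μC, V=3.00V)
Op 1: GROUND 5: Q5=0; energy lost=22.500
Op 2: CLOSE 4-1: Q_total=37.00, C_total=10.00, V=3.70; Q4=18.50, Q1=18.50; dissipated=0.050
Op 3: CLOSE 1-5: Q_total=18.50, C_total=10.00, V=1.85; Q1=9.25, Q5=9.25; dissipated=17.113
Op 4: CLOSE 3-2: Q_total=18.00, C_total=5.00, V=3.60; Q3=14.40, Q2=3.60; dissipated=34.225
Final charges: Q1=9.25, Q2=3.60, Q3=14.40, Q4=18.50, Q5=9.25

Answer: 9.25 μC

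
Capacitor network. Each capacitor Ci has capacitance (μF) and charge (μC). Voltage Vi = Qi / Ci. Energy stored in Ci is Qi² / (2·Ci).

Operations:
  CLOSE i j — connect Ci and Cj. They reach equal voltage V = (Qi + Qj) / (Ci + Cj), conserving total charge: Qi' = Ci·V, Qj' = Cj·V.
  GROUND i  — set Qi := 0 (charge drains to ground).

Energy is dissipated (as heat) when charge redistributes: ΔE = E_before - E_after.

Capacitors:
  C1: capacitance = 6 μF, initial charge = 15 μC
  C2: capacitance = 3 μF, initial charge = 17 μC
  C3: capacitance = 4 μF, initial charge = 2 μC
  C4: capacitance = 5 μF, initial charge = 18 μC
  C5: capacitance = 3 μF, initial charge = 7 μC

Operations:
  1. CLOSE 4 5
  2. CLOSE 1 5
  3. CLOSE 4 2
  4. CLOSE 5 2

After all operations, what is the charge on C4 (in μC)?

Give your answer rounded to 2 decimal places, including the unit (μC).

Answer: 20.39 μC

Derivation:
Initial: C1(6μF, Q=15μC, V=2.50V), C2(3μF, Q=17μC, V=5.67V), C3(4μF, Q=2μC, V=0.50V), C4(5μF, Q=18μC, V=3.60V), C5(3μF, Q=7μC, V=2.33V)
Op 1: CLOSE 4-5: Q_total=25.00, C_total=8.00, V=3.12; Q4=15.62, Q5=9.38; dissipated=1.504
Op 2: CLOSE 1-5: Q_total=24.38, C_total=9.00, V=2.71; Q1=16.25, Q5=8.12; dissipated=0.391
Op 3: CLOSE 4-2: Q_total=32.62, C_total=8.00, V=4.08; Q4=20.39, Q2=12.23; dissipated=6.056
Op 4: CLOSE 5-2: Q_total=20.36, C_total=6.00, V=3.39; Q5=10.18, Q2=10.18; dissipated=1.407
Final charges: Q1=16.25, Q2=10.18, Q3=2.00, Q4=20.39, Q5=10.18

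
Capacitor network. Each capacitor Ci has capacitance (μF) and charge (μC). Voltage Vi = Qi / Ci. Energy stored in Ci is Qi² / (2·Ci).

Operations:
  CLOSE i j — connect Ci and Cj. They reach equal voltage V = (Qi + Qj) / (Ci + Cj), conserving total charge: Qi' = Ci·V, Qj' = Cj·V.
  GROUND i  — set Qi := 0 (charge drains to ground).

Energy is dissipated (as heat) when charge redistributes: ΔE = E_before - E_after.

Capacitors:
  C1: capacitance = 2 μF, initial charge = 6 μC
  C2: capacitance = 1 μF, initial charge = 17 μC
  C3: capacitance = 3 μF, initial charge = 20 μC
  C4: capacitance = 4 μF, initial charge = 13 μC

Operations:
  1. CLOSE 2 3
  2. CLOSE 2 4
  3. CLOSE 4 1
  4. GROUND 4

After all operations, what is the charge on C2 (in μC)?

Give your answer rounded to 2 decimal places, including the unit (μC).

Answer: 4.45 μC

Derivation:
Initial: C1(2μF, Q=6μC, V=3.00V), C2(1μF, Q=17μC, V=17.00V), C3(3μF, Q=20μC, V=6.67V), C4(4μF, Q=13μC, V=3.25V)
Op 1: CLOSE 2-3: Q_total=37.00, C_total=4.00, V=9.25; Q2=9.25, Q3=27.75; dissipated=40.042
Op 2: CLOSE 2-4: Q_total=22.25, C_total=5.00, V=4.45; Q2=4.45, Q4=17.80; dissipated=14.400
Op 3: CLOSE 4-1: Q_total=23.80, C_total=6.00, V=3.97; Q4=15.87, Q1=7.93; dissipated=1.402
Op 4: GROUND 4: Q4=0; energy lost=31.469
Final charges: Q1=7.93, Q2=4.45, Q3=27.75, Q4=0.00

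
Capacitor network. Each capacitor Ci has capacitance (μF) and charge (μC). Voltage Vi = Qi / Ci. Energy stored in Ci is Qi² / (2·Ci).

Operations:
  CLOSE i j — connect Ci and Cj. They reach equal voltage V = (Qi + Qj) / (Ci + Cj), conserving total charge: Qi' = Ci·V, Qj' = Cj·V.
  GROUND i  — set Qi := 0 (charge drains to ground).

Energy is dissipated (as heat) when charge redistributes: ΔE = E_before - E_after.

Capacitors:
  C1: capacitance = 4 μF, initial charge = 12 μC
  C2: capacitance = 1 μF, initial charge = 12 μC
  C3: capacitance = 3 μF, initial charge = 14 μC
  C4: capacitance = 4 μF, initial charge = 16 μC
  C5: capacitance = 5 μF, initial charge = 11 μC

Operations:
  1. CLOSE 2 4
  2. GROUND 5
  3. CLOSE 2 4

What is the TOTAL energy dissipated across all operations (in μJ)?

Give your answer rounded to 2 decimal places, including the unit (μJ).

Initial: C1(4μF, Q=12μC, V=3.00V), C2(1μF, Q=12μC, V=12.00V), C3(3μF, Q=14μC, V=4.67V), C4(4μF, Q=16μC, V=4.00V), C5(5μF, Q=11μC, V=2.20V)
Op 1: CLOSE 2-4: Q_total=28.00, C_total=5.00, V=5.60; Q2=5.60, Q4=22.40; dissipated=25.600
Op 2: GROUND 5: Q5=0; energy lost=12.100
Op 3: CLOSE 2-4: Q_total=28.00, C_total=5.00, V=5.60; Q2=5.60, Q4=22.40; dissipated=0.000
Total dissipated: 37.700 μJ

Answer: 37.70 μJ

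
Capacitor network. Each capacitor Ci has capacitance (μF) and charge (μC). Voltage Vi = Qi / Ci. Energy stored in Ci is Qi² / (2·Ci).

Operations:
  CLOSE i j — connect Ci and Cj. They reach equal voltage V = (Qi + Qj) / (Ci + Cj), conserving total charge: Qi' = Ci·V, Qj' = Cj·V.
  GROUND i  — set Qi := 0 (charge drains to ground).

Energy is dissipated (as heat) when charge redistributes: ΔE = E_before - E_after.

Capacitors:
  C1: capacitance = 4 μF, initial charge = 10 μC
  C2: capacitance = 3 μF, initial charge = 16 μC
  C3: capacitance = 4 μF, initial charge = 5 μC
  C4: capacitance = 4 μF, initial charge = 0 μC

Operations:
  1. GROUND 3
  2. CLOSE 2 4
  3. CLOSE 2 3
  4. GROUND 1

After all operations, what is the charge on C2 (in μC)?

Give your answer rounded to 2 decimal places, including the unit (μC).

Answer: 2.94 μC

Derivation:
Initial: C1(4μF, Q=10μC, V=2.50V), C2(3μF, Q=16μC, V=5.33V), C3(4μF, Q=5μC, V=1.25V), C4(4μF, Q=0μC, V=0.00V)
Op 1: GROUND 3: Q3=0; energy lost=3.125
Op 2: CLOSE 2-4: Q_total=16.00, C_total=7.00, V=2.29; Q2=6.86, Q4=9.14; dissipated=24.381
Op 3: CLOSE 2-3: Q_total=6.86, C_total=7.00, V=0.98; Q2=2.94, Q3=3.92; dissipated=4.478
Op 4: GROUND 1: Q1=0; energy lost=12.500
Final charges: Q1=0.00, Q2=2.94, Q3=3.92, Q4=9.14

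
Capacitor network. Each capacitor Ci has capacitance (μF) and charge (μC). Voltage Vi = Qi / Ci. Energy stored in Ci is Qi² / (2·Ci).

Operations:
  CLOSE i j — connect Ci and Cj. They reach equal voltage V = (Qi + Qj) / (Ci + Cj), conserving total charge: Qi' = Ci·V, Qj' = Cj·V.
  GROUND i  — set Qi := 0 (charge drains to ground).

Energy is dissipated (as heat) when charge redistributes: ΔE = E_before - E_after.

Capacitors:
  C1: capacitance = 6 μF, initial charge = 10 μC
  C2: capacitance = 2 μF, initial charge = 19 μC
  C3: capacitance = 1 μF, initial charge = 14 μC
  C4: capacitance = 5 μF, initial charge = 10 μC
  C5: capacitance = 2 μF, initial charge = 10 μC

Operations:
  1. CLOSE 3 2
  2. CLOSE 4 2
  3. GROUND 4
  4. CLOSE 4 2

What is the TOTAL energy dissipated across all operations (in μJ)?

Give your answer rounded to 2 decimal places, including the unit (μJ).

Initial: C1(6μF, Q=10μC, V=1.67V), C2(2μF, Q=19μC, V=9.50V), C3(1μF, Q=14μC, V=14.00V), C4(5μF, Q=10μC, V=2.00V), C5(2μF, Q=10μC, V=5.00V)
Op 1: CLOSE 3-2: Q_total=33.00, C_total=3.00, V=11.00; Q3=11.00, Q2=22.00; dissipated=6.750
Op 2: CLOSE 4-2: Q_total=32.00, C_total=7.00, V=4.57; Q4=22.86, Q2=9.14; dissipated=57.857
Op 3: GROUND 4: Q4=0; energy lost=52.245
Op 4: CLOSE 4-2: Q_total=9.14, C_total=7.00, V=1.31; Q4=6.53, Q2=2.61; dissipated=14.927
Total dissipated: 131.779 μJ

Answer: 131.78 μJ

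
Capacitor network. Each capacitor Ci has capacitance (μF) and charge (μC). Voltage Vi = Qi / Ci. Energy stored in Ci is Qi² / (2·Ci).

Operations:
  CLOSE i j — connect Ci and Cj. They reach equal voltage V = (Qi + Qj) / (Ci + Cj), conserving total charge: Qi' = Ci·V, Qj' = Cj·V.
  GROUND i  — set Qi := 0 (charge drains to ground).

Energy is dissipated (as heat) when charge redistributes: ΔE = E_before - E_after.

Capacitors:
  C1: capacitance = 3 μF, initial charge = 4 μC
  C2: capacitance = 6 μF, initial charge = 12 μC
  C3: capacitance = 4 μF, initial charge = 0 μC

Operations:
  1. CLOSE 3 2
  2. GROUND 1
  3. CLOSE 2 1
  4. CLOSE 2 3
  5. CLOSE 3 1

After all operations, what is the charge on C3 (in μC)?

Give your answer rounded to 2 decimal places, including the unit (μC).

Answer: 3.57 μC

Derivation:
Initial: C1(3μF, Q=4μC, V=1.33V), C2(6μF, Q=12μC, V=2.00V), C3(4μF, Q=0μC, V=0.00V)
Op 1: CLOSE 3-2: Q_total=12.00, C_total=10.00, V=1.20; Q3=4.80, Q2=7.20; dissipated=4.800
Op 2: GROUND 1: Q1=0; energy lost=2.667
Op 3: CLOSE 2-1: Q_total=7.20, C_total=9.00, V=0.80; Q2=4.80, Q1=2.40; dissipated=1.440
Op 4: CLOSE 2-3: Q_total=9.60, C_total=10.00, V=0.96; Q2=5.76, Q3=3.84; dissipated=0.192
Op 5: CLOSE 3-1: Q_total=6.24, C_total=7.00, V=0.89; Q3=3.57, Q1=2.67; dissipated=0.022
Final charges: Q1=2.67, Q2=5.76, Q3=3.57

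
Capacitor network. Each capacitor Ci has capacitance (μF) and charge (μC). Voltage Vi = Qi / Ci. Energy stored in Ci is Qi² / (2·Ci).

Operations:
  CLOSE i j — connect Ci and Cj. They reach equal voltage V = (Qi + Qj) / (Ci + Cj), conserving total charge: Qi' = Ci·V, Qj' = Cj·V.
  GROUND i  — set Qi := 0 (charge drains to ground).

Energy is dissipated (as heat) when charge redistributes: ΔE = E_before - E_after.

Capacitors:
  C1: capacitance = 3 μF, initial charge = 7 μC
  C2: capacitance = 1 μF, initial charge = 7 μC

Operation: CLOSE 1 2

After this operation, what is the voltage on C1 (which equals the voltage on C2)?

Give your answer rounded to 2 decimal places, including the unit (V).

Answer: 3.50 V

Derivation:
Initial: C1(3μF, Q=7μC, V=2.33V), C2(1μF, Q=7μC, V=7.00V)
Op 1: CLOSE 1-2: Q_total=14.00, C_total=4.00, V=3.50; Q1=10.50, Q2=3.50; dissipated=8.167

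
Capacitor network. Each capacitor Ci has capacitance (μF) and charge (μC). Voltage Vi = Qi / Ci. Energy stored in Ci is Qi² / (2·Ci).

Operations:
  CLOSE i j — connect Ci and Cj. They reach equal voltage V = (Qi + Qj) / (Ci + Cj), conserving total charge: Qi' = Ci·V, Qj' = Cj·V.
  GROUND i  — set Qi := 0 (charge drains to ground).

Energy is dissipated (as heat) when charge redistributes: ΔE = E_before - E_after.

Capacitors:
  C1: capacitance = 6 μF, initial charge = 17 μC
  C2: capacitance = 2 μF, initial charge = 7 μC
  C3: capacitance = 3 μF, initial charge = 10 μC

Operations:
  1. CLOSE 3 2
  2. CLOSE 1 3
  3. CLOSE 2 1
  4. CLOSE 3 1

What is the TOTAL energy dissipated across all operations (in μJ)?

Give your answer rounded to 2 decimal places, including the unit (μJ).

Initial: C1(6μF, Q=17μC, V=2.83V), C2(2μF, Q=7μC, V=3.50V), C3(3μF, Q=10μC, V=3.33V)
Op 1: CLOSE 3-2: Q_total=17.00, C_total=5.00, V=3.40; Q3=10.20, Q2=6.80; dissipated=0.017
Op 2: CLOSE 1-3: Q_total=27.20, C_total=9.00, V=3.02; Q1=18.13, Q3=9.07; dissipated=0.321
Op 3: CLOSE 2-1: Q_total=24.93, C_total=8.00, V=3.12; Q2=6.23, Q1=18.70; dissipated=0.107
Op 4: CLOSE 3-1: Q_total=27.77, C_total=9.00, V=3.09; Q3=9.26, Q1=18.51; dissipated=0.009
Total dissipated: 0.454 μJ

Answer: 0.45 μJ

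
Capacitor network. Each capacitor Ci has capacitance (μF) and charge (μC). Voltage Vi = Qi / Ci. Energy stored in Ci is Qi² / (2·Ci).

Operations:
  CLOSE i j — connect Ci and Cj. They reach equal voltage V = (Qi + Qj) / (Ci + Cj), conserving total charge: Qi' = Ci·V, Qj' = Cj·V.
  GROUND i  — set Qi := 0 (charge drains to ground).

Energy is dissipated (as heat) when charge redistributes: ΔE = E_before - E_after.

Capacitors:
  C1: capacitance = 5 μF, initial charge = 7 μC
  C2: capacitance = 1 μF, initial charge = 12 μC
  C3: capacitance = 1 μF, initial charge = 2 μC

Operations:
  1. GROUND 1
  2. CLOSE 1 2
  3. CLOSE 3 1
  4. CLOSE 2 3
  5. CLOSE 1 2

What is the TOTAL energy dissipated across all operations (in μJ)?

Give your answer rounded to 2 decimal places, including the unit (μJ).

Initial: C1(5μF, Q=7μC, V=1.40V), C2(1μF, Q=12μC, V=12.00V), C3(1μF, Q=2μC, V=2.00V)
Op 1: GROUND 1: Q1=0; energy lost=4.900
Op 2: CLOSE 1-2: Q_total=12.00, C_total=6.00, V=2.00; Q1=10.00, Q2=2.00; dissipated=60.000
Op 3: CLOSE 3-1: Q_total=12.00, C_total=6.00, V=2.00; Q3=2.00, Q1=10.00; dissipated=0.000
Op 4: CLOSE 2-3: Q_total=4.00, C_total=2.00, V=2.00; Q2=2.00, Q3=2.00; dissipated=0.000
Op 5: CLOSE 1-2: Q_total=12.00, C_total=6.00, V=2.00; Q1=10.00, Q2=2.00; dissipated=0.000
Total dissipated: 64.900 μJ

Answer: 64.90 μJ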